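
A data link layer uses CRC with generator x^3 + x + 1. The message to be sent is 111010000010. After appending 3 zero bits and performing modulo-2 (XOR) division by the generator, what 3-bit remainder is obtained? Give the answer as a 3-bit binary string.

Append 3 zeros: 111010000010000. Divide by 1011 (XOR where the leading bit is 1):
  pos 0: 1110 XOR 1011 = 0101
  pos 1: 1011 XOR 1011 = 0000
  pos 10: 1000 XOR 1011 = 0011
Remainder (last 3 bits) = 110. This is the CRC / FCS.

110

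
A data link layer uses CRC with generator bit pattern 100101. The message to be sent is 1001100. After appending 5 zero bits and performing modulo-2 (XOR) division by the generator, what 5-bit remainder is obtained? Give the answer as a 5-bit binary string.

Append 5 zeros: 100110000000. Divide by 100101 (XOR where the leading bit is 1):
  pos 0: 100110 XOR 100101 = 000011
  pos 4: 110000 XOR 100101 = 010101
  pos 5: 101010 XOR 100101 = 001111
Remainder (last 5 bits) = 11110. This is the CRC / FCS.

11110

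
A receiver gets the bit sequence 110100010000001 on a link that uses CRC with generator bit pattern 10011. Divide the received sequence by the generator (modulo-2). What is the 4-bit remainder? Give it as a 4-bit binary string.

0000

Modulo-2 division of 110100010000001 by 10011:
  pos 0: 11010 XOR 10011 = 01001
  pos 1: 10010 XOR 10011 = 00001
  pos 5: 10100 XOR 10011 = 00111
  pos 7: 11100 XOR 10011 = 01111
  pos 8: 11110 XOR 10011 = 01101
  pos 9: 11010 XOR 10011 = 01001
  pos 10: 10011 XOR 10011 = 00000
Remainder = 0000 (zero — the frame passes the CRC check).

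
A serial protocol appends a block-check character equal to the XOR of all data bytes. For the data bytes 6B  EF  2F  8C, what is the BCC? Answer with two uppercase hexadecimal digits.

27

XOR the bytes together:
  start with 0x6B
  0x6B ⊕ 0xEF = 0x84
  0x84 ⊕ 0x2F = 0xAB
  0xAB ⊕ 0x8C = 0x27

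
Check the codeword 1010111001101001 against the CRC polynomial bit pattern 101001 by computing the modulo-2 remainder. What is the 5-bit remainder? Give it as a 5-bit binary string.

Modulo-2 division of 1010111001101001 by 101001:
  pos 0: 101011 XOR 101001 = 000010
  pos 4: 101001 XOR 101001 = 000000
  pos 10: 101001 XOR 101001 = 000000
Remainder = 00000 (zero — the frame passes the CRC check).

00000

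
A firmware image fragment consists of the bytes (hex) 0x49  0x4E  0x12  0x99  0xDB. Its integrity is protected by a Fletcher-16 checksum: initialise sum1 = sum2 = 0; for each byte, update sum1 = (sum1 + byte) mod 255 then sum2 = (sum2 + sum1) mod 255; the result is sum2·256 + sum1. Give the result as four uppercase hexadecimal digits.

Running sums (mod 255):
  after byte 0 (0x49): sum1=73, sum2=73
  after byte 1 (0x4E): sum1=151, sum2=224
  after byte 2 (0x12): sum1=169, sum2=138
  after byte 3 (0x99): sum1=67, sum2=205
  after byte 4 (0xDB): sum1=31, sum2=236
Checksum = sum2·256 + sum1 = 236·256 + 31 = 60447 = 0xEC1F.

EC1F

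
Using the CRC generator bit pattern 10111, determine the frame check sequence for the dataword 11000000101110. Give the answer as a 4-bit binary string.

1100

Append 4 zeros: 110000001011100000. Divide by 10111 (XOR where the leading bit is 1):
  pos 0: 11000 XOR 10111 = 01111
  pos 1: 11110 XOR 10111 = 01001
  pos 2: 10010 XOR 10111 = 00101
  pos 4: 10101 XOR 10111 = 00010
  pos 7: 10011 XOR 10111 = 00100
  pos 9: 10010 XOR 10111 = 00101
  pos 11: 10100 XOR 10111 = 00011
Remainder (last 4 bits) = 1100. This is the CRC / FCS.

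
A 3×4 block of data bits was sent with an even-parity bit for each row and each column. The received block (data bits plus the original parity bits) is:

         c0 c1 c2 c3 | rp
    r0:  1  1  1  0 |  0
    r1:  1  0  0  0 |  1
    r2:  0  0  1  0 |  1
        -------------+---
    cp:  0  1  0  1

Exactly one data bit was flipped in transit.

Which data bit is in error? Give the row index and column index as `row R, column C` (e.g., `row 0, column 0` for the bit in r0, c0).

Recompute each row's even parity and compare to rp:
  r0: data parity 1, sent rp 0 → mismatch
  r1: data parity 1, sent rp 1 → ok
  r2: data parity 1, sent rp 1 → ok
Recompute each column's even parity and compare to cp:
  c0: data parity 0, sent cp 0 → ok
  c1: data parity 1, sent cp 1 → ok
  c2: data parity 0, sent cp 0 → ok
  c3: data parity 0, sent cp 1 → mismatch
Exactly one row (r0) and one column (c3) fail → the flipped bit is at their intersection.

row 0, column 3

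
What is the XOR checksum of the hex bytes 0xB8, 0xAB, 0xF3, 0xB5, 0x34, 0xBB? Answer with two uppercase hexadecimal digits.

DA

XOR the bytes together:
  start with 0xB8
  0xB8 ⊕ 0xAB = 0x13
  0x13 ⊕ 0xF3 = 0xE0
  0xE0 ⊕ 0xB5 = 0x55
  0x55 ⊕ 0x34 = 0x61
  0x61 ⊕ 0xBB = 0xDA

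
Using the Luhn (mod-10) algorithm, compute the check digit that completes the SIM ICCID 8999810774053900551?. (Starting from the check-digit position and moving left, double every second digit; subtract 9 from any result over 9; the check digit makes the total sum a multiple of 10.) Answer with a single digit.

Partial digits right→left: 1 5 5 0 0 9 3 5 0 4 7 7 0 1 8 9 9 9 8
Double every second digit counting from the check-digit position (so the 1st, 3rd, 5th, ... of the partial from the right).
  doubled (with −9 where >9): 2 1 0 6 0 5 0 7 9 7 → sum 37
  kept as-is: 5 0 9 5 4 7 1 9 9 → sum 49
Total = 37 + 49 = 86.
Check digit = (10 − (86 mod 10)) mod 10 = 4.

4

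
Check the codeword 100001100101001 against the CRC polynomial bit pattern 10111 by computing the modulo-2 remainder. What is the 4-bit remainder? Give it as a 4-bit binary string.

0000

Modulo-2 division of 100001100101001 by 10111:
  pos 0: 10000 XOR 10111 = 00111
  pos 2: 11111 XOR 10111 = 01000
  pos 3: 10000 XOR 10111 = 00111
  pos 5: 11101 XOR 10111 = 01010
  pos 6: 10100 XOR 10111 = 00011
  pos 9: 11100 XOR 10111 = 01011
  pos 10: 10111 XOR 10111 = 00000
Remainder = 0000 (zero — the frame passes the CRC check).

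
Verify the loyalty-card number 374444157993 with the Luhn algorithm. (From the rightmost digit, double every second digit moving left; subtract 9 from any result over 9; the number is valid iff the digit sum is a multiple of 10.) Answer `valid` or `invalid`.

valid

From the right, keep odd positions and double even positions (subtract 9 from any doubled value over 9):
  doubled (positions 2,4,...): 9 5 2 8 8 6 → sum 38
  kept (positions 1,3,...): 3 9 5 4 4 7 → sum 32
Total = 70.
70 mod 10 = 0, so the number is valid.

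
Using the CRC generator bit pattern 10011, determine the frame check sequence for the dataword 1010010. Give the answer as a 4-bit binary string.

0100

Append 4 zeros: 10100100000. Divide by 10011 (XOR where the leading bit is 1):
  pos 0: 10100 XOR 10011 = 00111
  pos 2: 11110 XOR 10011 = 01101
  pos 3: 11010 XOR 10011 = 01001
  pos 4: 10010 XOR 10011 = 00001
Remainder (last 4 bits) = 0100. This is the CRC / FCS.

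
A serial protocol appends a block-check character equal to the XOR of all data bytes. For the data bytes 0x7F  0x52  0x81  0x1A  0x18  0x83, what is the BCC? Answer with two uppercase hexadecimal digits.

XOR the bytes together:
  start with 0x7F
  0x7F ⊕ 0x52 = 0x2D
  0x2D ⊕ 0x81 = 0xAC
  0xAC ⊕ 0x1A = 0xB6
  0xB6 ⊕ 0x18 = 0xAE
  0xAE ⊕ 0x83 = 0x2D

2D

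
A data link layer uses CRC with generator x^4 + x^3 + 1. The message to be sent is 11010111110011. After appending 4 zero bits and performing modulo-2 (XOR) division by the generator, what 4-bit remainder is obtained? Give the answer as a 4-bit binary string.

0111

Append 4 zeros: 110101111100110000. Divide by 11001 (XOR where the leading bit is 1):
  pos 0: 11010 XOR 11001 = 00011
  pos 3: 11111 XOR 11001 = 00110
  pos 5: 11011 XOR 11001 = 00010
  pos 8: 10001 XOR 11001 = 01000
  pos 9: 10001 XOR 11001 = 01000
  pos 10: 10000 XOR 11001 = 01001
  pos 11: 10010 XOR 11001 = 01011
  pos 12: 10110 XOR 11001 = 01111
  pos 13: 11110 XOR 11001 = 00111
Remainder (last 4 bits) = 0111. This is the CRC / FCS.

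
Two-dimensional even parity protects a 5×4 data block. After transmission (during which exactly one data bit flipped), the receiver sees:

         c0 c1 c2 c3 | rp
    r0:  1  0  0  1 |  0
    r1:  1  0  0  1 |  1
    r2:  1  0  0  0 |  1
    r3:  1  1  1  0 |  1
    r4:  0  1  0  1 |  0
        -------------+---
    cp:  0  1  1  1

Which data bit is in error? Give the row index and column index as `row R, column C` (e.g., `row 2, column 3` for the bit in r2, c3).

row 1, column 1

Recompute each row's even parity and compare to rp:
  r0: data parity 0, sent rp 0 → ok
  r1: data parity 0, sent rp 1 → mismatch
  r2: data parity 1, sent rp 1 → ok
  r3: data parity 1, sent rp 1 → ok
  r4: data parity 0, sent rp 0 → ok
Recompute each column's even parity and compare to cp:
  c0: data parity 0, sent cp 0 → ok
  c1: data parity 0, sent cp 1 → mismatch
  c2: data parity 1, sent cp 1 → ok
  c3: data parity 1, sent cp 1 → ok
Exactly one row (r1) and one column (c1) fail → the flipped bit is at their intersection.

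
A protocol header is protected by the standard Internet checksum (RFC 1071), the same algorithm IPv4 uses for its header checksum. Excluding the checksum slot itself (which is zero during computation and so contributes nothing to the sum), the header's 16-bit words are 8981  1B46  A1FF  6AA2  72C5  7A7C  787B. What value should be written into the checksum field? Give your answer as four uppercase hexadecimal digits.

One's-complement addition (fold any carry out of bit 15 back into bit 0):
  0x8981 + 0x1B46 = 0x0A4C7
  0xA4C7 + 0xA1FF = 0x146C6 → wrap carry → 0x46C7
  0x46C7 + 0x6AA2 = 0x0B169
  0xB169 + 0x72C5 = 0x1242E → wrap carry → 0x242F
  0x242F + 0x7A7C = 0x09EAB
  0x9EAB + 0x787B = 0x11726 → wrap carry → 0x1727
One's-complement sum = 0x1727.
Checksum = ~0x1727 & 0xFFFF = 0xE8D8.

E8D8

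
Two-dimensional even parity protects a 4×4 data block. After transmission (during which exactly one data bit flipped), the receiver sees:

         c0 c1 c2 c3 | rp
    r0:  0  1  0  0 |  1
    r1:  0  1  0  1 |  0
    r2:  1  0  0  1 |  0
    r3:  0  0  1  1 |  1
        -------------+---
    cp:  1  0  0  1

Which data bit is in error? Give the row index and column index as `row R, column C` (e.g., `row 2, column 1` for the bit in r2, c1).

Recompute each row's even parity and compare to rp:
  r0: data parity 1, sent rp 1 → ok
  r1: data parity 0, sent rp 0 → ok
  r2: data parity 0, sent rp 0 → ok
  r3: data parity 0, sent rp 1 → mismatch
Recompute each column's even parity and compare to cp:
  c0: data parity 1, sent cp 1 → ok
  c1: data parity 0, sent cp 0 → ok
  c2: data parity 1, sent cp 0 → mismatch
  c3: data parity 1, sent cp 1 → ok
Exactly one row (r3) and one column (c2) fail → the flipped bit is at their intersection.

row 3, column 2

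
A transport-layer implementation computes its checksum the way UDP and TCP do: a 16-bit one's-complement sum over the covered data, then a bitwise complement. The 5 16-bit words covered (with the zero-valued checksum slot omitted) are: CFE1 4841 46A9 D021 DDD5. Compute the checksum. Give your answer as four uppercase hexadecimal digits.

F33B

One's-complement addition (fold any carry out of bit 15 back into bit 0):
  0xCFE1 + 0x4841 = 0x11822 → wrap carry → 0x1823
  0x1823 + 0x46A9 = 0x05ECC
  0x5ECC + 0xD021 = 0x12EED → wrap carry → 0x2EEE
  0x2EEE + 0xDDD5 = 0x10CC3 → wrap carry → 0x0CC4
One's-complement sum = 0x0CC4.
Checksum = ~0x0CC4 & 0xFFFF = 0xF33B.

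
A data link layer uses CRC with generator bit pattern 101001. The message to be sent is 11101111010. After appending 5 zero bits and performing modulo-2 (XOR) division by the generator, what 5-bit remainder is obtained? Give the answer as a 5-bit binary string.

Append 5 zeros: 1110111101000000. Divide by 101001 (XOR where the leading bit is 1):
  pos 0: 111011 XOR 101001 = 010010
  pos 1: 100101 XOR 101001 = 001100
  pos 3: 110010 XOR 101001 = 011011
  pos 4: 110111 XOR 101001 = 011110
  pos 5: 111100 XOR 101001 = 010101
  pos 6: 101010 XOR 101001 = 000011
  pos 10: 110000 XOR 101001 = 011001
Remainder (last 5 bits) = 11001. This is the CRC / FCS.

11001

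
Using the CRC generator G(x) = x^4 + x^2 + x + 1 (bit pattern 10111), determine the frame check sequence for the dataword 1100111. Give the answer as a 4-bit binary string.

1110

Append 4 zeros: 11001110000. Divide by 10111 (XOR where the leading bit is 1):
  pos 0: 11001 XOR 10111 = 01110
  pos 1: 11101 XOR 10111 = 01010
  pos 2: 10101 XOR 10111 = 00010
  pos 5: 10000 XOR 10111 = 00111
Remainder (last 4 bits) = 1110. This is the CRC / FCS.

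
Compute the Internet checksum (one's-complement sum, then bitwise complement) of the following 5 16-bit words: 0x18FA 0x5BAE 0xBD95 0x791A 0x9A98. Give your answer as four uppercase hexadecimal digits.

BA0E

One's-complement addition (fold any carry out of bit 15 back into bit 0):
  0x18FA + 0x5BAE = 0x074A8
  0x74A8 + 0xBD95 = 0x1323D → wrap carry → 0x323E
  0x323E + 0x791A = 0x0AB58
  0xAB58 + 0x9A98 = 0x145F0 → wrap carry → 0x45F1
One's-complement sum = 0x45F1.
Checksum = ~0x45F1 & 0xFFFF = 0xBA0E.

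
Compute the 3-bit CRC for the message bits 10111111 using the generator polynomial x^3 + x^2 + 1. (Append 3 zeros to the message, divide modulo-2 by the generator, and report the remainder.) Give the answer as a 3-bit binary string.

Append 3 zeros: 10111111000. Divide by 1101 (XOR where the leading bit is 1):
  pos 0: 1011 XOR 1101 = 0110
  pos 1: 1101 XOR 1101 = 0000
  pos 5: 1110 XOR 1101 = 0011
  pos 7: 1100 XOR 1101 = 0001
Remainder (last 3 bits) = 001. This is the CRC / FCS.

001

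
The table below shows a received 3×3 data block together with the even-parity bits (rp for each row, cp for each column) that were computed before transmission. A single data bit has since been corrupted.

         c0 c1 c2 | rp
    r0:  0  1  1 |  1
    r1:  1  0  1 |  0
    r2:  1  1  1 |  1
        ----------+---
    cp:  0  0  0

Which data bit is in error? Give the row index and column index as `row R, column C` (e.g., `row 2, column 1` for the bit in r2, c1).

Recompute each row's even parity and compare to rp:
  r0: data parity 0, sent rp 1 → mismatch
  r1: data parity 0, sent rp 0 → ok
  r2: data parity 1, sent rp 1 → ok
Recompute each column's even parity and compare to cp:
  c0: data parity 0, sent cp 0 → ok
  c1: data parity 0, sent cp 0 → ok
  c2: data parity 1, sent cp 0 → mismatch
Exactly one row (r0) and one column (c2) fail → the flipped bit is at their intersection.

row 0, column 2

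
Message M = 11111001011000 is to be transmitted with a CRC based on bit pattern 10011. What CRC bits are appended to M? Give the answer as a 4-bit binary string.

Append 4 zeros: 111110010110000000. Divide by 10011 (XOR where the leading bit is 1):
  pos 0: 11111 XOR 10011 = 01100
  pos 1: 11000 XOR 10011 = 01011
  pos 2: 10110 XOR 10011 = 00101
  pos 4: 10110 XOR 10011 = 00101
  pos 6: 10111 XOR 10011 = 00100
  pos 8: 10000 XOR 10011 = 00011
  pos 11: 11000 XOR 10011 = 01011
  pos 12: 10110 XOR 10011 = 00101
Remainder (last 4 bits) = 1010. This is the CRC / FCS.

1010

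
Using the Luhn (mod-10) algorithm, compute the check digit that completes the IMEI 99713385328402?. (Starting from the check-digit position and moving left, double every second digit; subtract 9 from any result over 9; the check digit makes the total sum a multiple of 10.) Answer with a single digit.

8

Partial digits right→left: 2 0 4 8 2 3 5 8 3 3 1 7 9 9
Double every second digit counting from the check-digit position (so the 1st, 3rd, 5th, ... of the partial from the right).
  doubled (with −9 where >9): 4 8 4 1 6 2 9 → sum 34
  kept as-is: 0 8 3 8 3 7 9 → sum 38
Total = 34 + 38 = 72.
Check digit = (10 − (72 mod 10)) mod 10 = 8.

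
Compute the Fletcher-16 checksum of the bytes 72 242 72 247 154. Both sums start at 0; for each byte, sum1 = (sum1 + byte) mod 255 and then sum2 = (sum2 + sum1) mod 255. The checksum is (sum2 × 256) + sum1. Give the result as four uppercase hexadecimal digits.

9816

Running sums (mod 255):
  after byte 0 (72): sum1=72, sum2=72
  after byte 1 (242): sum1=59, sum2=131
  after byte 2 (72): sum1=131, sum2=7
  after byte 3 (247): sum1=123, sum2=130
  after byte 4 (154): sum1=22, sum2=152
Checksum = sum2·256 + sum1 = 152·256 + 22 = 38934 = 0x9816.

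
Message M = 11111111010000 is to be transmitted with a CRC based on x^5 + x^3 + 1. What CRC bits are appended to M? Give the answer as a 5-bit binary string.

10001

Append 5 zeros: 1111111101000000000. Divide by 101001 (XOR where the leading bit is 1):
  pos 0: 111111 XOR 101001 = 010110
  pos 1: 101101 XOR 101001 = 000100
  pos 4: 100101 XOR 101001 = 001100
  pos 6: 110000 XOR 101001 = 011001
  pos 7: 110010 XOR 101001 = 011011
  pos 8: 110110 XOR 101001 = 011111
  pos 9: 111110 XOR 101001 = 010111
  pos 10: 101110 XOR 101001 = 000111
  pos 13: 111000 XOR 101001 = 010001
Remainder (last 5 bits) = 10001. This is the CRC / FCS.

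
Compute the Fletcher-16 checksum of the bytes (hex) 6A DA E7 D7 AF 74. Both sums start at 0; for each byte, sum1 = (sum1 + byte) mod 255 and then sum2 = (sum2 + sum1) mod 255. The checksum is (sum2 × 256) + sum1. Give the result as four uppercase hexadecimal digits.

Running sums (mod 255):
  after byte 0 (6A): sum1=106, sum2=106
  after byte 1 (DA): sum1=69, sum2=175
  after byte 2 (E7): sum1=45, sum2=220
  after byte 3 (D7): sum1=5, sum2=225
  after byte 4 (AF): sum1=180, sum2=150
  after byte 5 (74): sum1=41, sum2=191
Checksum = sum2·256 + sum1 = 191·256 + 41 = 48937 = 0xBF29.

BF29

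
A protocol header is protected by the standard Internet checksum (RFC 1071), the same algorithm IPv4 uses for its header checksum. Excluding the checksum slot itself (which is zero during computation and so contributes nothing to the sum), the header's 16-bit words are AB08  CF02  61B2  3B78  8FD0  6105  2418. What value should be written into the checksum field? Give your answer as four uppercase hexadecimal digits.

One's-complement addition (fold any carry out of bit 15 back into bit 0):
  0xAB08 + 0xCF02 = 0x17A0A → wrap carry → 0x7A0B
  0x7A0B + 0x61B2 = 0x0DBBD
  0xDBBD + 0x3B78 = 0x11735 → wrap carry → 0x1736
  0x1736 + 0x8FD0 = 0x0A706
  0xA706 + 0x6105 = 0x1080B → wrap carry → 0x080C
  0x080C + 0x2418 = 0x02C24
One's-complement sum = 0x2C24.
Checksum = ~0x2C24 & 0xFFFF = 0xD3DB.

D3DB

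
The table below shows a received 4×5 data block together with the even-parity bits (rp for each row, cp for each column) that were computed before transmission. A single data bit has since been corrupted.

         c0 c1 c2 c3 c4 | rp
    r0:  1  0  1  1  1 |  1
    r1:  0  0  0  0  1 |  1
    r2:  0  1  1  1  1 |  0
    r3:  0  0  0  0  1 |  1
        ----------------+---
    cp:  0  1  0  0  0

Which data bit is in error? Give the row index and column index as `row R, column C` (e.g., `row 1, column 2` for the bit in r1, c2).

row 0, column 0

Recompute each row's even parity and compare to rp:
  r0: data parity 0, sent rp 1 → mismatch
  r1: data parity 1, sent rp 1 → ok
  r2: data parity 0, sent rp 0 → ok
  r3: data parity 1, sent rp 1 → ok
Recompute each column's even parity and compare to cp:
  c0: data parity 1, sent cp 0 → mismatch
  c1: data parity 1, sent cp 1 → ok
  c2: data parity 0, sent cp 0 → ok
  c3: data parity 0, sent cp 0 → ok
  c4: data parity 0, sent cp 0 → ok
Exactly one row (r0) and one column (c0) fail → the flipped bit is at their intersection.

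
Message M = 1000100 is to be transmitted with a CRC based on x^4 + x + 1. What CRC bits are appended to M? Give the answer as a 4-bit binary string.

1011

Append 4 zeros: 10001000000. Divide by 10011 (XOR where the leading bit is 1):
  pos 0: 10001 XOR 10011 = 00010
  pos 3: 10000 XOR 10011 = 00011
  pos 6: 11000 XOR 10011 = 01011
Remainder (last 4 bits) = 1011. This is the CRC / FCS.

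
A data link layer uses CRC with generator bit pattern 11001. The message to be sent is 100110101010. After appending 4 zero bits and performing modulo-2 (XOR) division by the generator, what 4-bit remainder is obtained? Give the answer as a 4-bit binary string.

Append 4 zeros: 1001101010100000. Divide by 11001 (XOR where the leading bit is 1):
  pos 0: 10011 XOR 11001 = 01010
  pos 1: 10100 XOR 11001 = 01101
  pos 2: 11011 XOR 11001 = 00010
  pos 5: 10010 XOR 11001 = 01011
  pos 6: 10111 XOR 11001 = 01110
  pos 7: 11100 XOR 11001 = 00101
  pos 9: 10100 XOR 11001 = 01101
  pos 10: 11010 XOR 11001 = 00011
Remainder (last 4 bits) = 0110. This is the CRC / FCS.

0110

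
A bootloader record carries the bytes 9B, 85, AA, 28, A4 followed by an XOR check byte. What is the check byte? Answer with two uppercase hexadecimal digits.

38

XOR the bytes together:
  start with 0x9B
  0x9B ⊕ 0x85 = 0x1E
  0x1E ⊕ 0xAA = 0xB4
  0xB4 ⊕ 0x28 = 0x9C
  0x9C ⊕ 0xA4 = 0x38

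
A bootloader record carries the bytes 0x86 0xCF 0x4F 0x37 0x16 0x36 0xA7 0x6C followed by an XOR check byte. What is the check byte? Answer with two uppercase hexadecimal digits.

DA

XOR the bytes together:
  start with 0x86
  0x86 ⊕ 0xCF = 0x49
  0x49 ⊕ 0x4F = 0x06
  0x06 ⊕ 0x37 = 0x31
  0x31 ⊕ 0x16 = 0x27
  0x27 ⊕ 0x36 = 0x11
  0x11 ⊕ 0xA7 = 0xB6
  0xB6 ⊕ 0x6C = 0xDA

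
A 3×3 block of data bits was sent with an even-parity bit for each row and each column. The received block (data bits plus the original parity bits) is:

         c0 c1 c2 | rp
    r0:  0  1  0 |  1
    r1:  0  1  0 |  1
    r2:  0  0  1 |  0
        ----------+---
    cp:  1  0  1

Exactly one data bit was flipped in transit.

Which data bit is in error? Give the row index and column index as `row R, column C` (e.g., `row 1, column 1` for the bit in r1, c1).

row 2, column 0

Recompute each row's even parity and compare to rp:
  r0: data parity 1, sent rp 1 → ok
  r1: data parity 1, sent rp 1 → ok
  r2: data parity 1, sent rp 0 → mismatch
Recompute each column's even parity and compare to cp:
  c0: data parity 0, sent cp 1 → mismatch
  c1: data parity 0, sent cp 0 → ok
  c2: data parity 1, sent cp 1 → ok
Exactly one row (r2) and one column (c0) fail → the flipped bit is at their intersection.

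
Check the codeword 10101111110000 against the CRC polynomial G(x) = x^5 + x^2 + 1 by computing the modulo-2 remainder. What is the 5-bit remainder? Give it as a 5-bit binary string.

Modulo-2 division of 10101111110000 by 100101:
  pos 0: 101011 XOR 100101 = 001110
  pos 2: 111011 XOR 100101 = 011110
  pos 3: 111101 XOR 100101 = 011000
  pos 4: 110001 XOR 100101 = 010100
  pos 5: 101000 XOR 100101 = 001101
  pos 7: 110100 XOR 100101 = 010001
  pos 8: 100010 XOR 100101 = 000111
Remainder = 00111 (nonzero — an error is detected).

00111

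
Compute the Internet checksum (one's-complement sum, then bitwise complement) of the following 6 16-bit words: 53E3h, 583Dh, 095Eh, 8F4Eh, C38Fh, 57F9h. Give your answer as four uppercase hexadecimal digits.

9FA9

One's-complement addition (fold any carry out of bit 15 back into bit 0):
  0x53E3 + 0x583D = 0x0AC20
  0xAC20 + 0x095E = 0x0B57E
  0xB57E + 0x8F4E = 0x144CC → wrap carry → 0x44CD
  0x44CD + 0xC38F = 0x1085C → wrap carry → 0x085D
  0x085D + 0x57F9 = 0x06056
One's-complement sum = 0x6056.
Checksum = ~0x6056 & 0xFFFF = 0x9FA9.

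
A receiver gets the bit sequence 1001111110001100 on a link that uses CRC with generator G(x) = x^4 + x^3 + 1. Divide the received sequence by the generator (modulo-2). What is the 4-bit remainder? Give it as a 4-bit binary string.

0101

Modulo-2 division of 1001111110001100 by 11001:
  pos 0: 10011 XOR 11001 = 01010
  pos 1: 10101 XOR 11001 = 01100
  pos 2: 11001 XOR 11001 = 00000
  pos 7: 11000 XOR 11001 = 00001
  pos 11: 11100 XOR 11001 = 00101
Remainder = 0101 (nonzero — an error is detected).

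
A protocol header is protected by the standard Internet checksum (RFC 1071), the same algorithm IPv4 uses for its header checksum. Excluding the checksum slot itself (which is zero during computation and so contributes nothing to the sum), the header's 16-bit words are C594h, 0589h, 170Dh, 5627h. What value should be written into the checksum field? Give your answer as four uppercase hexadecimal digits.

One's-complement addition (fold any carry out of bit 15 back into bit 0):
  0xC594 + 0x0589 = 0x0CB1D
  0xCB1D + 0x170D = 0x0E22A
  0xE22A + 0x5627 = 0x13851 → wrap carry → 0x3852
One's-complement sum = 0x3852.
Checksum = ~0x3852 & 0xFFFF = 0xC7AD.

C7AD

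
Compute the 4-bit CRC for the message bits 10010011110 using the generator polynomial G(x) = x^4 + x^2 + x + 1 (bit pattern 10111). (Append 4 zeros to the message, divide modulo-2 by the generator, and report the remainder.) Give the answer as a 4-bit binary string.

0000

Append 4 zeros: 100100111100000. Divide by 10111 (XOR where the leading bit is 1):
  pos 0: 10010 XOR 10111 = 00101
  pos 2: 10101 XOR 10111 = 00010
  pos 5: 10111 XOR 10111 = 00000
Remainder (last 4 bits) = 0000. This is the CRC / FCS.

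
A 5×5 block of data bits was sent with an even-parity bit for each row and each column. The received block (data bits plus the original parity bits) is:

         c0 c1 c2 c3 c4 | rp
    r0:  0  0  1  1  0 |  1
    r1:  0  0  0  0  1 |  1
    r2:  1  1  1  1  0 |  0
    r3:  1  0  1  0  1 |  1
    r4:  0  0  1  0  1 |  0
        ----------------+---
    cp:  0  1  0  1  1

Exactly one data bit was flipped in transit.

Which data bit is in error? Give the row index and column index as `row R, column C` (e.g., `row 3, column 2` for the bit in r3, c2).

Recompute each row's even parity and compare to rp:
  r0: data parity 0, sent rp 1 → mismatch
  r1: data parity 1, sent rp 1 → ok
  r2: data parity 0, sent rp 0 → ok
  r3: data parity 1, sent rp 1 → ok
  r4: data parity 0, sent rp 0 → ok
Recompute each column's even parity and compare to cp:
  c0: data parity 0, sent cp 0 → ok
  c1: data parity 1, sent cp 1 → ok
  c2: data parity 0, sent cp 0 → ok
  c3: data parity 0, sent cp 1 → mismatch
  c4: data parity 1, sent cp 1 → ok
Exactly one row (r0) and one column (c3) fail → the flipped bit is at their intersection.

row 0, column 3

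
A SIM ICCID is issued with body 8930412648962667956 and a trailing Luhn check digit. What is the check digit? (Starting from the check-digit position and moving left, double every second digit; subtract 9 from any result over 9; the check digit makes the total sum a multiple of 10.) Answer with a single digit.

1

Partial digits right→left: 6 5 9 7 6 6 2 6 9 8 4 6 2 1 4 0 3 9 8
Double every second digit counting from the check-digit position (so the 1st, 3rd, 5th, ... of the partial from the right).
  doubled (with −9 where >9): 3 9 3 4 9 8 4 8 6 7 → sum 61
  kept as-is: 5 7 6 6 8 6 1 0 9 → sum 48
Total = 61 + 48 = 109.
Check digit = (10 − (109 mod 10)) mod 10 = 1.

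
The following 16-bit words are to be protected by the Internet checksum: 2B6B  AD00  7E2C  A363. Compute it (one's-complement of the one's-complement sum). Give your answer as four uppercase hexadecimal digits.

0604

One's-complement addition (fold any carry out of bit 15 back into bit 0):
  0x2B6B + 0xAD00 = 0x0D86B
  0xD86B + 0x7E2C = 0x15697 → wrap carry → 0x5698
  0x5698 + 0xA363 = 0x0F9FB
One's-complement sum = 0xF9FB.
Checksum = ~0xF9FB & 0xFFFF = 0x0604.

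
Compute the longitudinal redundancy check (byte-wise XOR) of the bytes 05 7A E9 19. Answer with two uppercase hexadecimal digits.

8F

XOR the bytes together:
  start with 0x05
  0x05 ⊕ 0x7A = 0x7F
  0x7F ⊕ 0xE9 = 0x96
  0x96 ⊕ 0x19 = 0x8F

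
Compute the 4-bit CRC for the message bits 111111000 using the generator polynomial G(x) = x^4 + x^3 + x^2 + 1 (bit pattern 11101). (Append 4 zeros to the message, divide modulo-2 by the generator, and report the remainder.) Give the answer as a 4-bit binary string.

Append 4 zeros: 1111110000000. Divide by 11101 (XOR where the leading bit is 1):
  pos 0: 11111 XOR 11101 = 00010
  pos 3: 10100 XOR 11101 = 01001
  pos 4: 10010 XOR 11101 = 01111
  pos 5: 11110 XOR 11101 = 00011
  pos 8: 11000 XOR 11101 = 00101
Remainder (last 4 bits) = 0101. This is the CRC / FCS.

0101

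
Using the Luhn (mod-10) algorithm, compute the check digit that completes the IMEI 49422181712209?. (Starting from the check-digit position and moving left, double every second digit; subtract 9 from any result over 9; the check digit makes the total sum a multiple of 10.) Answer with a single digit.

Partial digits right→left: 9 0 2 2 1 7 1 8 1 2 2 4 9 4
Double every second digit counting from the check-digit position (so the 1st, 3rd, 5th, ... of the partial from the right).
  doubled (with −9 where >9): 9 4 2 2 2 4 9 → sum 32
  kept as-is: 0 2 7 8 2 4 4 → sum 27
Total = 32 + 27 = 59.
Check digit = (10 − (59 mod 10)) mod 10 = 1.

1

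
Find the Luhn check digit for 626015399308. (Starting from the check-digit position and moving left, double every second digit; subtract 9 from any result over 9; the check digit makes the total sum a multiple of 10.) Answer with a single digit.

8

Partial digits right→left: 8 0 3 9 9 3 5 1 0 6 2 6
Double every second digit counting from the check-digit position (so the 1st, 3rd, 5th, ... of the partial from the right).
  doubled (with −9 where >9): 7 6 9 1 0 4 → sum 27
  kept as-is: 0 9 3 1 6 6 → sum 25
Total = 27 + 25 = 52.
Check digit = (10 − (52 mod 10)) mod 10 = 8.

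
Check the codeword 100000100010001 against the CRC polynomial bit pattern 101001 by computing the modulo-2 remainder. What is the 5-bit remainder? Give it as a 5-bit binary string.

Modulo-2 division of 100000100010001 by 101001:
  pos 0: 100000 XOR 101001 = 001001
  pos 2: 100110 XOR 101001 = 001111
  pos 4: 111100 XOR 101001 = 010101
  pos 5: 101011 XOR 101001 = 000010
  pos 9: 100001 XOR 101001 = 001000
Remainder = 01000 (nonzero — an error is detected).

01000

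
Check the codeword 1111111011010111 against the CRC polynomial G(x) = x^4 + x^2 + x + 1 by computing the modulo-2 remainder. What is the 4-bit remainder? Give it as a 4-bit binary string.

0111

Modulo-2 division of 1111111011010111 by 10111:
  pos 0: 11111 XOR 10111 = 01000
  pos 1: 10001 XOR 10111 = 00110
  pos 3: 11010 XOR 10111 = 01101
  pos 4: 11011 XOR 10111 = 01100
  pos 5: 11001 XOR 10111 = 01110
  pos 6: 11100 XOR 10111 = 01011
  pos 7: 10111 XOR 10111 = 00000
Remainder = 0111 (nonzero — an error is detected).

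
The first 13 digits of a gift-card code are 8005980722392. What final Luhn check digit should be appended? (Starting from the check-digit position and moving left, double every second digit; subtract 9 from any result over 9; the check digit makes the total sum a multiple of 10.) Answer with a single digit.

Partial digits right→left: 2 9 3 2 2 7 0 8 9 5 0 0 8
Double every second digit counting from the check-digit position (so the 1st, 3rd, 5th, ... of the partial from the right).
  doubled (with −9 where >9): 4 6 4 0 9 0 7 → sum 30
  kept as-is: 9 2 7 8 5 0 → sum 31
Total = 30 + 31 = 61.
Check digit = (10 − (61 mod 10)) mod 10 = 9.

9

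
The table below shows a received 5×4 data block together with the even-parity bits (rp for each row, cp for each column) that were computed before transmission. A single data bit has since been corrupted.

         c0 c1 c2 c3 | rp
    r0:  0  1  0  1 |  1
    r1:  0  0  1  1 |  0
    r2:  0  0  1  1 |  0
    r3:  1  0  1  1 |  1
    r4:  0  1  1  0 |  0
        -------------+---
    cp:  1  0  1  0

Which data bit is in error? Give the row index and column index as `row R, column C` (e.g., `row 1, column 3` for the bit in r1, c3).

Recompute each row's even parity and compare to rp:
  r0: data parity 0, sent rp 1 → mismatch
  r1: data parity 0, sent rp 0 → ok
  r2: data parity 0, sent rp 0 → ok
  r3: data parity 1, sent rp 1 → ok
  r4: data parity 0, sent rp 0 → ok
Recompute each column's even parity and compare to cp:
  c0: data parity 1, sent cp 1 → ok
  c1: data parity 0, sent cp 0 → ok
  c2: data parity 0, sent cp 1 → mismatch
  c3: data parity 0, sent cp 0 → ok
Exactly one row (r0) and one column (c2) fail → the flipped bit is at their intersection.

row 0, column 2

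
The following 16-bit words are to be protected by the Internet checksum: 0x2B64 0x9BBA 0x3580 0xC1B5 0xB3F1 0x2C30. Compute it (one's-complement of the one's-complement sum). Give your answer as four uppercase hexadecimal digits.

One's-complement addition (fold any carry out of bit 15 back into bit 0):
  0x2B64 + 0x9BBA = 0x0C71E
  0xC71E + 0x3580 = 0x0FC9E
  0xFC9E + 0xC1B5 = 0x1BE53 → wrap carry → 0xBE54
  0xBE54 + 0xB3F1 = 0x17245 → wrap carry → 0x7246
  0x7246 + 0x2C30 = 0x09E76
One's-complement sum = 0x9E76.
Checksum = ~0x9E76 & 0xFFFF = 0x6189.

6189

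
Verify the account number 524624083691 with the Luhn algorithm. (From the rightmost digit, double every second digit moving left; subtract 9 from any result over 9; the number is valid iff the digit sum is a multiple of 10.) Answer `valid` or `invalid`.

invalid

From the right, keep odd positions and double even positions (subtract 9 from any doubled value over 9):
  doubled (positions 2,4,...): 9 6 0 4 8 1 → sum 28
  kept (positions 1,3,...): 1 6 8 4 6 2 → sum 27
Total = 55.
55 mod 10 = 5, so the number is invalid.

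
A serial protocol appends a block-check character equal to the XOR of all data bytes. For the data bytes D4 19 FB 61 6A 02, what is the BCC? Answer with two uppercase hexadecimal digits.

XOR the bytes together:
  start with 0xD4
  0xD4 ⊕ 0x19 = 0xCD
  0xCD ⊕ 0xFB = 0x36
  0x36 ⊕ 0x61 = 0x57
  0x57 ⊕ 0x6A = 0x3D
  0x3D ⊕ 0x02 = 0x3F

3F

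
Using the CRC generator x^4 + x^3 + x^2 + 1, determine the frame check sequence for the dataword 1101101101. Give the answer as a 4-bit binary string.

Append 4 zeros: 11011011010000. Divide by 11101 (XOR where the leading bit is 1):
  pos 0: 11011 XOR 11101 = 00110
  pos 2: 11001 XOR 11101 = 00100
  pos 4: 10010 XOR 11101 = 01111
  pos 5: 11111 XOR 11101 = 00010
  pos 8: 10000 XOR 11101 = 01101
  pos 9: 11010 XOR 11101 = 00111
Remainder (last 4 bits) = 0111. This is the CRC / FCS.

0111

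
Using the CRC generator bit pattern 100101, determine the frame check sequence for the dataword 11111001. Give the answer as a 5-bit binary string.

Append 5 zeros: 1111100100000. Divide by 100101 (XOR where the leading bit is 1):
  pos 0: 111110 XOR 100101 = 011011
  pos 1: 110110 XOR 100101 = 010011
  pos 2: 100111 XOR 100101 = 000010
  pos 6: 100000 XOR 100101 = 000101
Remainder (last 5 bits) = 01010. This is the CRC / FCS.

01010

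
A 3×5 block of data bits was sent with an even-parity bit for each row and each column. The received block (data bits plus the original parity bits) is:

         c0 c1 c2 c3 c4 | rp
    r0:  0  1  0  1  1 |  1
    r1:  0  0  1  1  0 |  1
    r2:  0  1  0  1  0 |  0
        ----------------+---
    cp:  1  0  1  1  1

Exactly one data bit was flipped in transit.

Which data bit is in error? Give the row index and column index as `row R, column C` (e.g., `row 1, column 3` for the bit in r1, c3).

Recompute each row's even parity and compare to rp:
  r0: data parity 1, sent rp 1 → ok
  r1: data parity 0, sent rp 1 → mismatch
  r2: data parity 0, sent rp 0 → ok
Recompute each column's even parity and compare to cp:
  c0: data parity 0, sent cp 1 → mismatch
  c1: data parity 0, sent cp 0 → ok
  c2: data parity 1, sent cp 1 → ok
  c3: data parity 1, sent cp 1 → ok
  c4: data parity 1, sent cp 1 → ok
Exactly one row (r1) and one column (c0) fail → the flipped bit is at their intersection.

row 1, column 0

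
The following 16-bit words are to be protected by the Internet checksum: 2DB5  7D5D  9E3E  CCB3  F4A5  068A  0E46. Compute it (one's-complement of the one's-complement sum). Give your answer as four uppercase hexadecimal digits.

One's-complement addition (fold any carry out of bit 15 back into bit 0):
  0x2DB5 + 0x7D5D = 0x0AB12
  0xAB12 + 0x9E3E = 0x14950 → wrap carry → 0x4951
  0x4951 + 0xCCB3 = 0x11604 → wrap carry → 0x1605
  0x1605 + 0xF4A5 = 0x10AAA → wrap carry → 0x0AAB
  0x0AAB + 0x068A = 0x01135
  0x1135 + 0x0E46 = 0x01F7B
One's-complement sum = 0x1F7B.
Checksum = ~0x1F7B & 0xFFFF = 0xE084.

E084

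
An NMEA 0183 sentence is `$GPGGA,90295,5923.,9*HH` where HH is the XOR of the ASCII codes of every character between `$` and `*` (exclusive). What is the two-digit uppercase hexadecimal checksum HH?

57

XOR the ASCII codes of the payload characters:
  'G' = 0x47 → acc = 0x47
  'P' = 0x50 → acc = 0x17
  'G' = 0x47 → acc = 0x50
  'G' = 0x47 → acc = 0x17
  'A' = 0x41 → acc = 0x56
  ',' = 0x2C → acc = 0x7A
  '9' = 0x39 → acc = 0x43
  '0' = 0x30 → acc = 0x73
  '2' = 0x32 → acc = 0x41
  '9' = 0x39 → acc = 0x78
  '5' = 0x35 → acc = 0x4D
  ',' = 0x2C → acc = 0x61
  '5' = 0x35 → acc = 0x54
  '9' = 0x39 → acc = 0x6D
  '2' = 0x32 → acc = 0x5F
  '3' = 0x33 → acc = 0x6C
  '.' = 0x2E → acc = 0x42
  ',' = 0x2C → acc = 0x6E
  '9' = 0x39 → acc = 0x57
Checksum = 0x57.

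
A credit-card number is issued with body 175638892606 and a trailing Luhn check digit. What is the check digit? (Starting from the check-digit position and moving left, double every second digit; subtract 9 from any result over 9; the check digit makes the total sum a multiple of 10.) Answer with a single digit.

Partial digits right→left: 6 0 6 2 9 8 8 3 6 5 7 1
Double every second digit counting from the check-digit position (so the 1st, 3rd, 5th, ... of the partial from the right).
  doubled (with −9 where >9): 3 3 9 7 3 5 → sum 30
  kept as-is: 0 2 8 3 5 1 → sum 19
Total = 30 + 19 = 49.
Check digit = (10 − (49 mod 10)) mod 10 = 1.

1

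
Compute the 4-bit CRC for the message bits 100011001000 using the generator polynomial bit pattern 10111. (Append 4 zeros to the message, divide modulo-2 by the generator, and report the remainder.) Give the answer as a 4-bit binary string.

1100

Append 4 zeros: 1000110010000000. Divide by 10111 (XOR where the leading bit is 1):
  pos 0: 10001 XOR 10111 = 00110
  pos 2: 11010 XOR 10111 = 01101
  pos 3: 11010 XOR 10111 = 01101
  pos 4: 11011 XOR 10111 = 01100
  pos 5: 11000 XOR 10111 = 01111
  pos 6: 11110 XOR 10111 = 01001
  pos 7: 10010 XOR 10111 = 00101
  pos 9: 10100 XOR 10111 = 00011
Remainder (last 4 bits) = 1100. This is the CRC / FCS.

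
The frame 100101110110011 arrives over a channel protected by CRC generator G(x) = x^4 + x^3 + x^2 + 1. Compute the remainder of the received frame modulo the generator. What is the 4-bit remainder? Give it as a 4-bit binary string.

Modulo-2 division of 100101110110011 by 11101:
  pos 0: 10010 XOR 11101 = 01111
  pos 1: 11111 XOR 11101 = 00010
  pos 4: 10110 XOR 11101 = 01011
  pos 5: 10111 XOR 11101 = 01010
  pos 6: 10101 XOR 11101 = 01000
  pos 7: 10000 XOR 11101 = 01101
  pos 8: 11010 XOR 11101 = 00111
  pos 10: 11111 XOR 11101 = 00010
Remainder = 0010 (nonzero — an error is detected).

0010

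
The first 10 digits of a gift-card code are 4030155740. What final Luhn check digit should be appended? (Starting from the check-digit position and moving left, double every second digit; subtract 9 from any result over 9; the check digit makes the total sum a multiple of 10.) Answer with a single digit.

Partial digits right→left: 0 4 7 5 5 1 0 3 0 4
Double every second digit counting from the check-digit position (so the 1st, 3rd, 5th, ... of the partial from the right).
  doubled (with −9 where >9): 0 5 1 0 0 → sum 6
  kept as-is: 4 5 1 3 4 → sum 17
Total = 6 + 17 = 23.
Check digit = (10 − (23 mod 10)) mod 10 = 7.

7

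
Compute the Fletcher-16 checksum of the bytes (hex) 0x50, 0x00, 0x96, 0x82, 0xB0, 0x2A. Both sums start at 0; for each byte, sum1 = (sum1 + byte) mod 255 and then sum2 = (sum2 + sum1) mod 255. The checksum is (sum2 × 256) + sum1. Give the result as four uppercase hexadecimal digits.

4F44

Running sums (mod 255):
  after byte 0 (0x50): sum1=80, sum2=80
  after byte 1 (0x00): sum1=80, sum2=160
  after byte 2 (0x96): sum1=230, sum2=135
  after byte 3 (0x82): sum1=105, sum2=240
  after byte 4 (0xB0): sum1=26, sum2=11
  after byte 5 (0x2A): sum1=68, sum2=79
Checksum = sum2·256 + sum1 = 79·256 + 68 = 20292 = 0x4F44.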